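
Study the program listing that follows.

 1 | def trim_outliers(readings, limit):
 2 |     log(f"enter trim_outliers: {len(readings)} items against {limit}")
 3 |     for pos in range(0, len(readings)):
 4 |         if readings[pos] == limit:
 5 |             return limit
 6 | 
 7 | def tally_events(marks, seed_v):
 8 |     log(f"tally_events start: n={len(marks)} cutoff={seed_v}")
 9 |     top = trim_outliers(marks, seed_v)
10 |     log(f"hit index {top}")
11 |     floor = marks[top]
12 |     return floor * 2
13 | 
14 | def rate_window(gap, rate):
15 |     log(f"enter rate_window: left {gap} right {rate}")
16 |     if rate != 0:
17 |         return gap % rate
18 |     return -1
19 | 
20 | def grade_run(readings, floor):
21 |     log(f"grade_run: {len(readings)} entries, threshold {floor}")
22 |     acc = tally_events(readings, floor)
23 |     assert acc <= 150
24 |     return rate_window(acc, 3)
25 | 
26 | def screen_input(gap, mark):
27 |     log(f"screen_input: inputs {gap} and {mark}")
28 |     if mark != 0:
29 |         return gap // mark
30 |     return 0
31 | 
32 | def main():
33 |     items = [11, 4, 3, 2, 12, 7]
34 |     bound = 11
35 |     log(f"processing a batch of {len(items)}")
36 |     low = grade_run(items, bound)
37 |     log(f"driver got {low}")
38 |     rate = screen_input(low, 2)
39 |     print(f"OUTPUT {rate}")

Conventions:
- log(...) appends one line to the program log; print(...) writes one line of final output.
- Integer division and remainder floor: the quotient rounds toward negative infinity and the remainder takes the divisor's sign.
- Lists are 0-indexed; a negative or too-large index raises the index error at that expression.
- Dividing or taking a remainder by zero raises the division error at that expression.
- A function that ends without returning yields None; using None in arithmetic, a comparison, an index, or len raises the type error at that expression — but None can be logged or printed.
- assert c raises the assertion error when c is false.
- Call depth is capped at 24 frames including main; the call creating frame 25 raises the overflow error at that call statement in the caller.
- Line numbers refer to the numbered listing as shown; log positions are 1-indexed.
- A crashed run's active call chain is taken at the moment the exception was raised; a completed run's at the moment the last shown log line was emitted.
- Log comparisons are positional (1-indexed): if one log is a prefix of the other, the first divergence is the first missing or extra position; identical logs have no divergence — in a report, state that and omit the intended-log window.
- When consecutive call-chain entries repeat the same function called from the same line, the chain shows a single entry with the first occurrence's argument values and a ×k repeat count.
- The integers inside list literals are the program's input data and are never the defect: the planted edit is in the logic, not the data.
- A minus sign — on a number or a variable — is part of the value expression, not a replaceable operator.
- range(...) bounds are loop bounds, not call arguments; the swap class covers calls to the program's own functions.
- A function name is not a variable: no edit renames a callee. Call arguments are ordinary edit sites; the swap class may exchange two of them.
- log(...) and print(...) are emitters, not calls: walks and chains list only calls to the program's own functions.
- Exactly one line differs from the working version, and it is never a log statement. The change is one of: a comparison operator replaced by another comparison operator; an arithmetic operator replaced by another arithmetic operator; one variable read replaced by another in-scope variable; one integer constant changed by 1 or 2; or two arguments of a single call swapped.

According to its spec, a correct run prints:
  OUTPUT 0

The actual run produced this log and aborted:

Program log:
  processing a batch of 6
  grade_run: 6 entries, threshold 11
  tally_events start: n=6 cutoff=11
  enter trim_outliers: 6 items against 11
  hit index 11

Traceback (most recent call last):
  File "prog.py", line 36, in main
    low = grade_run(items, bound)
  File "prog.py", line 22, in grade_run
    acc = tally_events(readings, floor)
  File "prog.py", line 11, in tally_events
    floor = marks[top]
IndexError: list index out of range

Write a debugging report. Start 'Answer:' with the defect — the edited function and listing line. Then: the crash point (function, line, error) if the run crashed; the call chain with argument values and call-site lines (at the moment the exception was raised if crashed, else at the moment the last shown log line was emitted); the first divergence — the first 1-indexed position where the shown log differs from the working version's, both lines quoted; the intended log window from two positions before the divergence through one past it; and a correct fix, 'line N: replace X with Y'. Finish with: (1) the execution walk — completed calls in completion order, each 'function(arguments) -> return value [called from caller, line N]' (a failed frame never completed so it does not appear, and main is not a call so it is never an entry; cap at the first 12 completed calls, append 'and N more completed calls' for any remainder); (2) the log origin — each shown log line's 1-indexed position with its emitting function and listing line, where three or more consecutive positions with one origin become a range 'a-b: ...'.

Answer: the defect is in trim_outliers at line 5.
Key observation: Everything matches until log position 5, which reads 'hit index 11' in place of 'hit index 0'.
Crash: tally_events, line 11, IndexError.
Call chain: main -> grade_run([11, 4, 3, 2, 12, 7], 11) (called at line 36) -> tally_events([11, 4, 3, 2, 12, 7], 11) (called at line 22).
First divergence: position 5; shown 'hit index 11' vs intended 'hit index 0'.
Intended log window:
  3: tally_events start: n=6 cutoff=11
  4: enter trim_outliers: 6 items against 11
  5: hit index 0
  6: enter rate_window: left 22 right 3
Execution walk:
  trim_outliers([11, 4, 3, 2, 12, 7], 11) -> 11  [called from tally_events, line 9]
Log origins:
  1: emitted by main (line 35)
  2: emitted by grade_run (line 21)
  3: emitted by tally_events (line 8)
  4: emitted by trim_outliers (line 2)
  5: emitted by tally_events (line 10)
A correct fix: line 5: replace `limit` with `pos`.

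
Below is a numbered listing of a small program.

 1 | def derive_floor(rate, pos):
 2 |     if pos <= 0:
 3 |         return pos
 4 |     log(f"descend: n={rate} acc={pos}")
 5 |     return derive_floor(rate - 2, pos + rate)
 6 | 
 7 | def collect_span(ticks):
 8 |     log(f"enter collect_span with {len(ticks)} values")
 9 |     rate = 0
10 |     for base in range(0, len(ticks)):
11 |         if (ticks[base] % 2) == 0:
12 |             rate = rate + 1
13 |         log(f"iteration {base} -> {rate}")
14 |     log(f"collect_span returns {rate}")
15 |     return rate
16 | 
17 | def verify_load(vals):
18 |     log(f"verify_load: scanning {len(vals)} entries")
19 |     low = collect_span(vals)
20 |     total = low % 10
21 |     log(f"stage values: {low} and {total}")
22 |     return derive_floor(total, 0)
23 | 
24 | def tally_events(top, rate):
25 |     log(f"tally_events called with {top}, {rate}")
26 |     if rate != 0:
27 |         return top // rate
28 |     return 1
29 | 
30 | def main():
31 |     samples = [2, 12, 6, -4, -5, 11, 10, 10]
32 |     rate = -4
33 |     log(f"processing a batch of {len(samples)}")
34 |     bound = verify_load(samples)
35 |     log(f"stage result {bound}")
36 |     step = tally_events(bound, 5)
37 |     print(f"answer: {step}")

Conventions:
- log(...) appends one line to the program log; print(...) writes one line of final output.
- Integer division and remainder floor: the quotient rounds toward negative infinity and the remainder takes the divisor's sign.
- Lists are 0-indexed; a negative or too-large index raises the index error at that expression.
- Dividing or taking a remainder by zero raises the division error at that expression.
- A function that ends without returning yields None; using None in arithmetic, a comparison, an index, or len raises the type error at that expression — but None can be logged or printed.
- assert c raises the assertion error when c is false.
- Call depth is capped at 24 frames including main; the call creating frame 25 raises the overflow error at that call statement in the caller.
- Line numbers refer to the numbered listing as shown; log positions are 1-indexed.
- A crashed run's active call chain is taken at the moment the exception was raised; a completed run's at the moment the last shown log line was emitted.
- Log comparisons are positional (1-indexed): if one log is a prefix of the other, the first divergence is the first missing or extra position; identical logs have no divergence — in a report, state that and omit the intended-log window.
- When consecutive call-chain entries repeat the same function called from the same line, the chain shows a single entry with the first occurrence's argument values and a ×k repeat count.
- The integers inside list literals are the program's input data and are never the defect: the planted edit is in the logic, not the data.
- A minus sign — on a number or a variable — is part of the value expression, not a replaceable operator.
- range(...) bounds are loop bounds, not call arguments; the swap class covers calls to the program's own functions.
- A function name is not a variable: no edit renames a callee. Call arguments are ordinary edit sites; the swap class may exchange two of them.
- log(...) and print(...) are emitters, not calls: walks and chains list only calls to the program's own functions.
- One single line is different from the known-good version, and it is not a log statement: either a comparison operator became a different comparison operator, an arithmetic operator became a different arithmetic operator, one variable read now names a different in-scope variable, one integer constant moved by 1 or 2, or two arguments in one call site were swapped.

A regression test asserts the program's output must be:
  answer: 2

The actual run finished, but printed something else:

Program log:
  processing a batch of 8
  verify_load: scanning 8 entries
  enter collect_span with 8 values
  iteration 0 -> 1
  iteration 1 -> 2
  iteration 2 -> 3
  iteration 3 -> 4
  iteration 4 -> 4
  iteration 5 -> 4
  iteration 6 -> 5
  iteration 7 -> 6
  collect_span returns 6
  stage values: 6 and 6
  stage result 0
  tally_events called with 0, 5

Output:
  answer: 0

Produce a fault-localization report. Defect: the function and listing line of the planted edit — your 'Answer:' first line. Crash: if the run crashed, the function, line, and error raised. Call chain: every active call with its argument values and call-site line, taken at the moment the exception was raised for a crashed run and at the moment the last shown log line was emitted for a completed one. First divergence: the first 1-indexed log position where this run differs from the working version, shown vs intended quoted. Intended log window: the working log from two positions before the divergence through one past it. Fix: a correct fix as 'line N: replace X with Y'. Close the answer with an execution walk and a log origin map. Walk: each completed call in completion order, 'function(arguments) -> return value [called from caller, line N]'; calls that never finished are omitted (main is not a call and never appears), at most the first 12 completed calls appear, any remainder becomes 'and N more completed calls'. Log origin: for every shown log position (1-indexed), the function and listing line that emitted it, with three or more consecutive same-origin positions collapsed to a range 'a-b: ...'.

Answer: the defect is in derive_floor at line 2.
The tell: Log line 14 is where behavior first shows: 'stage result 0' appears instead of 'descend: n=6 acc=0'.
Call chain: main -> tally_events(0, 5) (called at line 36).
First divergence: at position 14 the run shows 'stage result 0' where the working version logs 'descend: n=6 acc=0'.
Intended log window:
  12: collect_span returns 6
  13: stage values: 6 and 6
  14: descend: n=6 acc=0
  15: descend: n=4 acc=6
Execution walk:
  collect_span([2, 12, 6, -4, -5, 11, 10, 10]) -> 6  [called from verify_load, line 19]
  derive_floor(6, 0) -> 0  [called from verify_load, line 22]
  verify_load([2, 12, 6, -4, -5, 11, 10, 10]) -> 0  [called from main, line 34]
  tally_events(0, 5) -> 0  [called from main, line 36]
Log origin:
  1: from main, line 33
  2: from verify_load, line 18
  3: from collect_span, line 8
  4-11: from collect_span, line 13
  12: from collect_span, line 14
  13: from verify_load, line 21
  14: from main, line 35
  15: from tally_events, line 25
A correct fix: line 2: replace `pos` with `rate`.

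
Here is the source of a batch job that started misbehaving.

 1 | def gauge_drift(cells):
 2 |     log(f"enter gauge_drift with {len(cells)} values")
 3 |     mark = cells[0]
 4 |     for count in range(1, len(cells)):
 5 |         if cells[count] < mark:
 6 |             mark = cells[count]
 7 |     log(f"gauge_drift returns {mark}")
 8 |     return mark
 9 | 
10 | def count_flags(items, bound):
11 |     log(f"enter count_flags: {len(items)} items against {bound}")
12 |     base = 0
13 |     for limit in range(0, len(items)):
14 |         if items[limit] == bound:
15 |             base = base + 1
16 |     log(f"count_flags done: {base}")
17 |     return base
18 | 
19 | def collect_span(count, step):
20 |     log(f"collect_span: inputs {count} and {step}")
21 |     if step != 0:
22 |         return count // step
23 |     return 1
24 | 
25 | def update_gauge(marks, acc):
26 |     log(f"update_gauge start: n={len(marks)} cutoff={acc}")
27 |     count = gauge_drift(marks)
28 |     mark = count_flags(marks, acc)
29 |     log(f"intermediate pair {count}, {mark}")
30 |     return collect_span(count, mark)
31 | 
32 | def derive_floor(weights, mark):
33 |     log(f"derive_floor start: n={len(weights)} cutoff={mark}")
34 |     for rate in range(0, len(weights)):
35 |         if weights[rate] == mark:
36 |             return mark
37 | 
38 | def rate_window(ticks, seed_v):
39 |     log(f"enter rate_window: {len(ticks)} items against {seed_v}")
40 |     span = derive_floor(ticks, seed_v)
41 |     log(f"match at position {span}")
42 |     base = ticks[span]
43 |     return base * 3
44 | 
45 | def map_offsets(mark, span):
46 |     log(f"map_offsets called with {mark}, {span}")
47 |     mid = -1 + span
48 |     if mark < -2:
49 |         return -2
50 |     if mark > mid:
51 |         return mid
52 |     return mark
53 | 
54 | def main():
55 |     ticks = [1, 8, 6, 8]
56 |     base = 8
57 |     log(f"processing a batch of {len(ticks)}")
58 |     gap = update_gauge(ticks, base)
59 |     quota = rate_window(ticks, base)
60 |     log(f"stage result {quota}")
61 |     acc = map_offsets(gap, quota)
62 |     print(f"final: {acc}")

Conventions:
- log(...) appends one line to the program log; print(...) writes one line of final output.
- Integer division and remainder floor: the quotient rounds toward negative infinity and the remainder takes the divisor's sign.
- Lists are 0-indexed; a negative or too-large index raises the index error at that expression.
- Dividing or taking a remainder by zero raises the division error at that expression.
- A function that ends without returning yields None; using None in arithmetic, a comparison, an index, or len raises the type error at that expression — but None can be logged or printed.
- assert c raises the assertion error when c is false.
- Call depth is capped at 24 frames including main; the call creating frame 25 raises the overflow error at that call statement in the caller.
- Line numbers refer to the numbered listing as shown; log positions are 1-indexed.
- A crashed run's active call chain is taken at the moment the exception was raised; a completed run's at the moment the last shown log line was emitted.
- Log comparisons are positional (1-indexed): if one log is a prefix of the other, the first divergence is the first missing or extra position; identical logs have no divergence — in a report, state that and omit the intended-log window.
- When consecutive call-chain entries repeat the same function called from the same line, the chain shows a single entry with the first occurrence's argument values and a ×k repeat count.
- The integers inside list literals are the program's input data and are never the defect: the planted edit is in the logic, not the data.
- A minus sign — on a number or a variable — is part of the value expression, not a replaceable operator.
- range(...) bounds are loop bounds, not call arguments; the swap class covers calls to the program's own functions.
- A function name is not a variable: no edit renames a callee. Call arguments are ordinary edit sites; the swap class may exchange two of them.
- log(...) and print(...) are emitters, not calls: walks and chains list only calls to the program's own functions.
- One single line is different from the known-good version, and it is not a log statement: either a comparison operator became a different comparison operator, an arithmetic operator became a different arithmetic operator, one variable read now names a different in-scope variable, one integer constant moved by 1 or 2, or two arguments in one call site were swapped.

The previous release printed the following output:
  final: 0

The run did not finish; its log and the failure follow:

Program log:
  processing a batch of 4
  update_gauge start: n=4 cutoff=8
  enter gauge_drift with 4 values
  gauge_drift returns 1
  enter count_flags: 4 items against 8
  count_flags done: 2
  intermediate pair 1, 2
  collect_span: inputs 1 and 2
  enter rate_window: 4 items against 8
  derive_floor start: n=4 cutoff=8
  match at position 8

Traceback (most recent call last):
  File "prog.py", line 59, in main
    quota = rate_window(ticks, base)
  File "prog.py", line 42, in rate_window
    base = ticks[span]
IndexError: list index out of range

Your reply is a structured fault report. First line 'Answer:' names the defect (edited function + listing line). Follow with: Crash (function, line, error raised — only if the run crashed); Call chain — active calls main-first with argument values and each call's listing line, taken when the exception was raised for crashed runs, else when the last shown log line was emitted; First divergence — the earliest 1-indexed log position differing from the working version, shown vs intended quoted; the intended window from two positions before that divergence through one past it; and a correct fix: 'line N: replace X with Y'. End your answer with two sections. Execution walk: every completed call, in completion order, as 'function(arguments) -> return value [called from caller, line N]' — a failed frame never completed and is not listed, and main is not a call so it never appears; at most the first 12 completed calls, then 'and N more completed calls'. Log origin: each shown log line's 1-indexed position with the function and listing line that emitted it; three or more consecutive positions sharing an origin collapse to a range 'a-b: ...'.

Answer: the defect is in derive_floor at line 36.
The tell: The log first diverges at position 11: the faulty run prints 'match at position 8' where the working version prints 'match at position 1'.
Crash: rate_window, line 42, IndexError.
Call chain: main -> rate_window([1, 8, 6, 8], 8) (called at line 59).
First divergence: position 11 — the shown line 'match at position 8' should read 'match at position 1'.
Intended log window:
  9: enter rate_window: 4 items against 8
  10: derive_floor start: n=4 cutoff=8
  11: match at position 1
  12: stage result 24
Execution walk:
  gauge_drift([1, 8, 6, 8]) -> 1  [called from update_gauge, line 27]
  count_flags([1, 8, 6, 8], 8) -> 2  [called from update_gauge, line 28]
  collect_span(1, 2) -> 0  [called from update_gauge, line 30]
  update_gauge([1, 8, 6, 8], 8) -> 0  [called from main, line 58]
  derive_floor([1, 8, 6, 8], 8) -> 8  [called from rate_window, line 40]
Log origin:
  1: logged in main at line 57
  2: logged in update_gauge at line 26
  3: logged in gauge_drift at line 2
  4: logged in gauge_drift at line 7
  5: logged in count_flags at line 11
  6: logged in count_flags at line 16
  7: logged in update_gauge at line 29
  8: logged in collect_span at line 20
  9: logged in rate_window at line 39
  10: logged in derive_floor at line 33
  11: logged in rate_window at line 41
A correct fix: line 36: replace `mark` with `rate`.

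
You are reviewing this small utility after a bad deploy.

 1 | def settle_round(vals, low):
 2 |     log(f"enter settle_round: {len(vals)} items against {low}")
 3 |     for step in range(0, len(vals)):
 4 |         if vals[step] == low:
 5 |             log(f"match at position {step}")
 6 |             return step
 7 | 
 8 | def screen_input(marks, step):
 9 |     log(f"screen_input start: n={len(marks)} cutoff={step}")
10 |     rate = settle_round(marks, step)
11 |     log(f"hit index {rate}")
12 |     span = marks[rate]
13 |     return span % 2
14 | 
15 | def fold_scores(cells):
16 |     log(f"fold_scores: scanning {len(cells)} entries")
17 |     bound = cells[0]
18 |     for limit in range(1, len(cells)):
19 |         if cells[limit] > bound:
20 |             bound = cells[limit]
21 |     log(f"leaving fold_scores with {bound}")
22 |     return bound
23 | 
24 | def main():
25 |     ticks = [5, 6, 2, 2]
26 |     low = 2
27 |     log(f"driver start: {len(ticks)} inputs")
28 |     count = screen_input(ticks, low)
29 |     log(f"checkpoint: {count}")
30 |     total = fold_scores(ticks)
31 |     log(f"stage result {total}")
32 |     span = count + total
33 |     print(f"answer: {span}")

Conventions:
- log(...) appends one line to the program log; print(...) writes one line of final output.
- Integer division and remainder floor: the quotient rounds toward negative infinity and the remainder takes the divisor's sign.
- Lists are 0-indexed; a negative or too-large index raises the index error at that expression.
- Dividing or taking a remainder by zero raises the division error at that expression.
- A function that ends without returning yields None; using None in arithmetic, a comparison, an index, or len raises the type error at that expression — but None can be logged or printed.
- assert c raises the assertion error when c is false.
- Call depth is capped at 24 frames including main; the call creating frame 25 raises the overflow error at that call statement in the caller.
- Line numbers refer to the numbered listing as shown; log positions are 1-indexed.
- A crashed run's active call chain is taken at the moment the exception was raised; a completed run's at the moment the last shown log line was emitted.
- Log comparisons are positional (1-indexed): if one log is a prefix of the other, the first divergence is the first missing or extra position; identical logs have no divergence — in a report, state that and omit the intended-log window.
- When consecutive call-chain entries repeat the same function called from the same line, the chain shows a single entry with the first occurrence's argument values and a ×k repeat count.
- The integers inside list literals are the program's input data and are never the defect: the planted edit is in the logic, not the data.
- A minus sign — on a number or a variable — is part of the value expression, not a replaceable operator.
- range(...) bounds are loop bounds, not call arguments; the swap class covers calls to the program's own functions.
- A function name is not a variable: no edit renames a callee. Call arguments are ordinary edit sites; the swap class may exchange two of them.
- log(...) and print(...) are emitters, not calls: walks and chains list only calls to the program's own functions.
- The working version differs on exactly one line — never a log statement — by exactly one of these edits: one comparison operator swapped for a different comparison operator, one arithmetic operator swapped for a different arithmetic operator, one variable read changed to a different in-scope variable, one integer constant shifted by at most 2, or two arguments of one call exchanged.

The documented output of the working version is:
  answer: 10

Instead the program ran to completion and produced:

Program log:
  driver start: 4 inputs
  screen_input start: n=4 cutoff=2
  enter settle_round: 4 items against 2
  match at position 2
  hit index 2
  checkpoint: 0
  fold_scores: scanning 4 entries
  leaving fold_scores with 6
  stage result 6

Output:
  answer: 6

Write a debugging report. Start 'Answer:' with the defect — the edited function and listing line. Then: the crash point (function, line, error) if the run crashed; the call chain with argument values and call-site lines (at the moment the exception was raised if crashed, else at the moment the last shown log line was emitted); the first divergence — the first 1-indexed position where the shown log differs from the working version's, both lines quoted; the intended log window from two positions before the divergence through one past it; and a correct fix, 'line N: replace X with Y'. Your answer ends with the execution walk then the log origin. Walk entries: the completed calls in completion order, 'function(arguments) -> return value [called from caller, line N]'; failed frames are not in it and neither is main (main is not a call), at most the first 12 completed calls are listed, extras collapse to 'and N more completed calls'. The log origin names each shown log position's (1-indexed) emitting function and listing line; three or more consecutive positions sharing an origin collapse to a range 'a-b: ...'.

Answer: the defect is in screen_input at line 13.
Core observation: Everything matches until log position 6, which reads 'checkpoint: 0' in place of 'checkpoint: 4'.
Call chain: main.
First divergence: position 6 — the shown line 'checkpoint: 0' should read 'checkpoint: 4'.
Intended log window:
  4: match at position 2
  5: hit index 2
  6: checkpoint: 4
  7: fold_scores: scanning 4 entries
Execution walk:
  settle_round([5, 6, 2, 2], 2) -> 2  [called from screen_input, line 10]
  screen_input([5, 6, 2, 2], 2) -> 0  [called from main, line 28]
  fold_scores([5, 6, 2, 2]) -> 6  [called from main, line 30]
Log origins:
  1: emitted by main (line 27)
  2: emitted by screen_input (line 9)
  3: emitted by settle_round (line 2)
  4: emitted by settle_round (line 5)
  5: emitted by screen_input (line 11)
  6: emitted by main (line 29)
  7: emitted by fold_scores (line 16)
  8: emitted by fold_scores (line 21)
  9: emitted by main (line 31)
A correct fix: line 13: replace `%` with `*`.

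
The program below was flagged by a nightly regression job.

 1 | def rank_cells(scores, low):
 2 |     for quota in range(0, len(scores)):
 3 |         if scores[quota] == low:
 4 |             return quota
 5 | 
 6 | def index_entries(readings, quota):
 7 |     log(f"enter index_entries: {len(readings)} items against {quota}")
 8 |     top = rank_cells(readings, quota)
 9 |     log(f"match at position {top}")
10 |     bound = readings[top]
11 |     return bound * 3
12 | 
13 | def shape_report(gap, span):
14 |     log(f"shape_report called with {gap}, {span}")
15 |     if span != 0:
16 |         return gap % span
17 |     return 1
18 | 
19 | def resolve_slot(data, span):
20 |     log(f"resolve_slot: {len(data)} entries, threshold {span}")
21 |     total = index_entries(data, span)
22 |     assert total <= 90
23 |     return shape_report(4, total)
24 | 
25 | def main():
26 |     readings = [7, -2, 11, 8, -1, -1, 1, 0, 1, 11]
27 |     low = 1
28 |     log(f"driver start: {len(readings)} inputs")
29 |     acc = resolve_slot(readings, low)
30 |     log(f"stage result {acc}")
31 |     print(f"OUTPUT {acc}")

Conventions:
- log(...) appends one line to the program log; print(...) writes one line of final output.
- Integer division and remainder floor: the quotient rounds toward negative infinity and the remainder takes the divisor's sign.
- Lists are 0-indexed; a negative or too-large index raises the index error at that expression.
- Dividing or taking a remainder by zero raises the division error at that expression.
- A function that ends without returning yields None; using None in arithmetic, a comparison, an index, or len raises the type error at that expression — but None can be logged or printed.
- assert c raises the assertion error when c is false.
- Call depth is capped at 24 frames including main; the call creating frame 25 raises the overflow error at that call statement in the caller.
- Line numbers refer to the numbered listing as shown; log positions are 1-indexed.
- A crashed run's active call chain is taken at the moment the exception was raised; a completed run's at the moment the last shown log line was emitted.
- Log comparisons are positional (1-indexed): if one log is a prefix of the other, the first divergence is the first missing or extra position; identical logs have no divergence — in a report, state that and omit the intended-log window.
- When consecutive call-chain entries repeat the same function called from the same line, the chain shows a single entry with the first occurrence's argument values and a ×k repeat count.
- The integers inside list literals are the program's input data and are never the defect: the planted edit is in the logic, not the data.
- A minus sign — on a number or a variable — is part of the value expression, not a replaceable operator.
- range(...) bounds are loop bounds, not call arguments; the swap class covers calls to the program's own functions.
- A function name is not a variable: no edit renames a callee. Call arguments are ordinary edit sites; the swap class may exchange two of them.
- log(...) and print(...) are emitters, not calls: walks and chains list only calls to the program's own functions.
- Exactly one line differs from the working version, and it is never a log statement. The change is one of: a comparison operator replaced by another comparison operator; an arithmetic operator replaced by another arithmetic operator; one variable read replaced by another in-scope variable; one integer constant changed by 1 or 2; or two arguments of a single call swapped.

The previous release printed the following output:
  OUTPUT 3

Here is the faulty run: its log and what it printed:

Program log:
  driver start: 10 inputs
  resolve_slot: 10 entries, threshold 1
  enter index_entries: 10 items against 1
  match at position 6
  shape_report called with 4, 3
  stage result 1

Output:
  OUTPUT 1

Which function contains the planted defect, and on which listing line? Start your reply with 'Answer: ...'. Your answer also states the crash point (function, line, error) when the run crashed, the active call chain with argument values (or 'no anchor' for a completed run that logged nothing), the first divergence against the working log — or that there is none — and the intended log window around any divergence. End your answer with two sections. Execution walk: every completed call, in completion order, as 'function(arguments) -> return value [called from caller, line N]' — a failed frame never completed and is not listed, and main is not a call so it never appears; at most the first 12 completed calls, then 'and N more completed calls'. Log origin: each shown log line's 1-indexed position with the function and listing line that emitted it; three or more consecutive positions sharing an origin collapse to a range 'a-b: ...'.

Answer: the defect is in resolve_slot at line 23.
Key fact: The log first diverges at position 5: the faulty run prints 'shape_report called with 4, 3' where the working version prints 'shape_report called with 3, 4'.
Call chain: main.
First divergence: position 5 — shown 'shape_report called with 4, 3', intended 'shape_report called with 3, 4'.
Intended log window:
  3: enter index_entries: 10 items against 1
  4: match at position 6
  5: shape_report called with 3, 4
  6: stage result 3
Execution walk:
  rank_cells([7, -2, 11, 8, -1, -1, 1, 0, 1, 11], 1) -> 6  [called from index_entries, line 8]
  index_entries([7, -2, 11, 8, -1, -1, 1, 0, 1, 11], 1) -> 3  [called from resolve_slot, line 21]
  shape_report(4, 3) -> 1  [called from resolve_slot, line 23]
  resolve_slot([7, -2, 11, 8, -1, -1, 1, 0, 1, 11], 1) -> 1  [called from main, line 29]
Origin of each log line:
  1: from main, line 28
  2: from resolve_slot, line 20
  3: from index_entries, line 7
  4: from index_entries, line 9
  5: from shape_report, line 14
  6: from main, line 30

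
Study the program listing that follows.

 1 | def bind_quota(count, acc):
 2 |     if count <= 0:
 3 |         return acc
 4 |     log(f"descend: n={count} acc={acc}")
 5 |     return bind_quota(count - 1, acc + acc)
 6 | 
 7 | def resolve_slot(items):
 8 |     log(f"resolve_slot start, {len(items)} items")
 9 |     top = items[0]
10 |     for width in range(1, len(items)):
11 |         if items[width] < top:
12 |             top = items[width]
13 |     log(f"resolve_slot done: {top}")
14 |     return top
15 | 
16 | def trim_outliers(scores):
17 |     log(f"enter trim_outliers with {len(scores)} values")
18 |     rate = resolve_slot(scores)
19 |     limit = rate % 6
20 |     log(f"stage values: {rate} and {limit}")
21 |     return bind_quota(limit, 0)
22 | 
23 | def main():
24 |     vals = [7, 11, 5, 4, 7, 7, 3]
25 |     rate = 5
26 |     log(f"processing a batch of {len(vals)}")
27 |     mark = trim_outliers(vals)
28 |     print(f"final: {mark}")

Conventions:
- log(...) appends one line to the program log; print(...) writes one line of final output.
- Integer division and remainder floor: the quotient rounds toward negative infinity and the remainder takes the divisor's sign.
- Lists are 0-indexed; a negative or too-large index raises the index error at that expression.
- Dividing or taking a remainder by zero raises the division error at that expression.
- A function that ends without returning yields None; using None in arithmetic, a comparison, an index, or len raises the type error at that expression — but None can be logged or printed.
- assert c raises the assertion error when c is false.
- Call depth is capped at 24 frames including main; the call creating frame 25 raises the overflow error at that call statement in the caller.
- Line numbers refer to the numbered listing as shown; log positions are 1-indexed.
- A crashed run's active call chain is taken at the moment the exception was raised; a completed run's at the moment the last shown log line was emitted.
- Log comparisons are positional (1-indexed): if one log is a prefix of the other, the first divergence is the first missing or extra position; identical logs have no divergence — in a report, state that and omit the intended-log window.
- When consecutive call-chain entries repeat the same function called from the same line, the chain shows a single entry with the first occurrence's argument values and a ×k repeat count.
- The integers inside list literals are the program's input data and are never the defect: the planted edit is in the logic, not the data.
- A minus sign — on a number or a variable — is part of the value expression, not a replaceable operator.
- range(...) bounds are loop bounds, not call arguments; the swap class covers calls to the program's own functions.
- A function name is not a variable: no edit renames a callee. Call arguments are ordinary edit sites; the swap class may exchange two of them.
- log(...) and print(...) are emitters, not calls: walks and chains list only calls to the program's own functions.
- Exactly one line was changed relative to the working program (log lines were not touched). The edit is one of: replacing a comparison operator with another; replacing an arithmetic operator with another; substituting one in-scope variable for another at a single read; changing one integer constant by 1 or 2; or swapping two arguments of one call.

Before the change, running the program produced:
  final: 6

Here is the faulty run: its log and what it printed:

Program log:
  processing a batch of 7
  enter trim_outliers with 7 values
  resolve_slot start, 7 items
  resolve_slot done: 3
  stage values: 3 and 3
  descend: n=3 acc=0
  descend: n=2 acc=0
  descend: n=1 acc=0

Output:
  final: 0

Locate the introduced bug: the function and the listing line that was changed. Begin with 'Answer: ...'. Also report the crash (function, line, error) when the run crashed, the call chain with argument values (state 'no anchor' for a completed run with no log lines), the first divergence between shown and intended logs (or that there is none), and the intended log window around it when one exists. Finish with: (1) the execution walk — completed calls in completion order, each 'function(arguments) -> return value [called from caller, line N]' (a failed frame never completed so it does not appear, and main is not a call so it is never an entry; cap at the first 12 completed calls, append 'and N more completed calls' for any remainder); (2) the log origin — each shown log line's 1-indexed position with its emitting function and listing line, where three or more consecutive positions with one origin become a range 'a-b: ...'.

Answer: the defect is in bind_quota at line 5.
The tell: At log position 7 the runs split — shown 'descend: n=2 acc=0', but the working version logs 'descend: n=2 acc=3'.
Call chain: main -> trim_outliers([7, 11, 5, 4, 7, 7, 3]) (called at line 27) -> bind_quota(3, 0) (called at line 21) -> bind_quota(2, 0) (called at line 5) ×2.
First divergence: position 7 — the shown line 'descend: n=2 acc=0' should read 'descend: n=2 acc=3'.
Intended log window:
  5: stage values: 3 and 3
  6: descend: n=3 acc=0
  7: descend: n=2 acc=3
  8: descend: n=1 acc=5
Execution walk:
  resolve_slot([7, 11, 5, 4, 7, 7, 3]) -> 3  [called from trim_outliers, line 18]
  bind_quota(0, 0) -> 0  [called from bind_quota, line 5]
  bind_quota(1, 0) -> 0  [called from bind_quota, line 5]
  bind_quota(2, 0) -> 0  [called from bind_quota, line 5]
  bind_quota(3, 0) -> 0  [called from trim_outliers, line 21]
  trim_outliers([7, 11, 5, 4, 7, 7, 3]) -> 0  [called from main, line 27]
Log origin:
  1: emitted by main (line 26)
  2: emitted by trim_outliers (line 17)
  3: emitted by resolve_slot (line 8)
  4: emitted by resolve_slot (line 13)
  5: emitted by trim_outliers (line 20)
  6-8: emitted by bind_quota (line 4)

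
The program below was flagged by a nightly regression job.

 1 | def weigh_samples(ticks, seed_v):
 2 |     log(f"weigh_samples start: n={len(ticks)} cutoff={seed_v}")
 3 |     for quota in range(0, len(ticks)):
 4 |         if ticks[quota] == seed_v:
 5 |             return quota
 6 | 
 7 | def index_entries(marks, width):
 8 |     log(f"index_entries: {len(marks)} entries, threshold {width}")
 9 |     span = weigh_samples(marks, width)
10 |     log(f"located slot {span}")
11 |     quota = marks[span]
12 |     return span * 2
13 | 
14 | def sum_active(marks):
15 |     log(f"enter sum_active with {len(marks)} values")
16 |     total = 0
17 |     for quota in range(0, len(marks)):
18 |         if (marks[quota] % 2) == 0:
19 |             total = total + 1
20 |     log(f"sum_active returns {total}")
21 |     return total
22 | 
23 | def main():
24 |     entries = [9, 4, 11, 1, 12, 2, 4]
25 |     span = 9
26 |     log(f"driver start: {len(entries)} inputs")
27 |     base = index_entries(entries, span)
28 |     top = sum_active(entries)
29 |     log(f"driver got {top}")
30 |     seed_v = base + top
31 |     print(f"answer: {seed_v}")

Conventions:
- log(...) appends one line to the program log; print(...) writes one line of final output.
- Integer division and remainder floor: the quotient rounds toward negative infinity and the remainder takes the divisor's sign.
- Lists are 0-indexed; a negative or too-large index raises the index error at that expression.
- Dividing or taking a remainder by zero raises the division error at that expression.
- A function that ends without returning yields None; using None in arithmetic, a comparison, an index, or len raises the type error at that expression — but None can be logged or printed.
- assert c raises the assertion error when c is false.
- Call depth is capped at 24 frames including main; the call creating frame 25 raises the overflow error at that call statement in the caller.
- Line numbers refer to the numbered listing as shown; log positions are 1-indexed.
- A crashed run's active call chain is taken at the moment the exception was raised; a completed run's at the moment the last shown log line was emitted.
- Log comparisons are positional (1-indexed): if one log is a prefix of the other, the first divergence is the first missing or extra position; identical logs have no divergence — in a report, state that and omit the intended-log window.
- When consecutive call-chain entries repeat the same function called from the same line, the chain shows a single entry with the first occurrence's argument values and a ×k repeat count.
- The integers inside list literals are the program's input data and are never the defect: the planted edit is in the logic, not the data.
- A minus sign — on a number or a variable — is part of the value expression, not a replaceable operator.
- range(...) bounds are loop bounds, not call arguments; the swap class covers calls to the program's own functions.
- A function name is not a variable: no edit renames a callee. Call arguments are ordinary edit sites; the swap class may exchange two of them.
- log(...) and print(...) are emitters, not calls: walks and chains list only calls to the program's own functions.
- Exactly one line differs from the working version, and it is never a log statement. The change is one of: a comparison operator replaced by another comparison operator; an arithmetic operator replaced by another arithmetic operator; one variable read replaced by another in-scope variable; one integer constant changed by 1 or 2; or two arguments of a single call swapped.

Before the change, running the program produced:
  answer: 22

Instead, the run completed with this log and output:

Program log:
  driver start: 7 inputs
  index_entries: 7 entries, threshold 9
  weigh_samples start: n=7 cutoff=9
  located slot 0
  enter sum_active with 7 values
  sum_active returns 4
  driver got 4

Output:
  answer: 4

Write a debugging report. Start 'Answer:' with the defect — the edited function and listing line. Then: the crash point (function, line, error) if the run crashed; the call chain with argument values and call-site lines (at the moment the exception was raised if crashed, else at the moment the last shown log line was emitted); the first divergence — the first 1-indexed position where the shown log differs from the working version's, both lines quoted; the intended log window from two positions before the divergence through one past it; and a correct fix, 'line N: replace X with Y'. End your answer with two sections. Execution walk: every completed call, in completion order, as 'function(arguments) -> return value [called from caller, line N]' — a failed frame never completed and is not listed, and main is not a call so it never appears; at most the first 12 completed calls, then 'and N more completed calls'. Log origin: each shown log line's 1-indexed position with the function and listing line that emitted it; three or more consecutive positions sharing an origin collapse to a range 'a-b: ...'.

Answer: the defect is in index_entries at line 12.
Key fact: Nothing in the log betrays the bug — only the output does.
Call chain: main.
First divergence: none (the log streams are identical).
Execution walk:
  weigh_samples([9, 4, 11, 1, 12, 2, 4], 9) -> 0  [called from index_entries, line 9]
  index_entries([9, 4, 11, 1, 12, 2, 4], 9) -> 0  [called from main, line 27]
  sum_active([9, 4, 11, 1, 12, 2, 4]) -> 4  [called from main, line 28]
Log origins:
  1: logged in main at line 26
  2: logged in index_entries at line 8
  3: logged in weigh_samples at line 2
  4: logged in index_entries at line 10
  5: logged in sum_active at line 15
  6: logged in sum_active at line 20
  7: logged in main at line 29
A correct fix: line 12: replace `span` with `quota`.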